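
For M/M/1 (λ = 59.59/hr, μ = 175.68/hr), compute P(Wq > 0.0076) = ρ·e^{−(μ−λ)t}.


ρ = 59.59/175.68 = 0.3392
P(Wq > t) = ρ·e^{−(μ−λ)t} = 0.3392·e^{−0.8823}
= 0.3392·0.413837 = 0.140372

Final: 0.140372


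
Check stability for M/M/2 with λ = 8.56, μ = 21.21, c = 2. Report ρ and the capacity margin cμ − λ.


Total capacity cμ = 2·21.21 = 42.42/hr
ρ = λ/(cμ) = 8.56/42.42 = 0.2018
Stable ⇔ ρ < 1: YES
Spare capacity = cμ − λ = 42.42 − 8.56 = 33.86/hr

Final: ρ = 0.2018; stable; margin = 33.86/hr


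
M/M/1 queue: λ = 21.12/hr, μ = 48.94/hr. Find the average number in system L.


ρ = λ/μ = 21.12/48.94 = 0.4315
L = ρ/(1−ρ) = 0.4315/(1 − 0.4315) = 0.4315/0.5685 = 0.7592

Final: 0.7592


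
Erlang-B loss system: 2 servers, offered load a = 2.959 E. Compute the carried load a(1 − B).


B(2,2.959) = 0.525120 (Erlang-B)
Carried load = a(1 − B) = 2.959·(1 − 0.525120) = 2.959·0.474880 = 1.4052 E

Final: 1.4052 Erlangs


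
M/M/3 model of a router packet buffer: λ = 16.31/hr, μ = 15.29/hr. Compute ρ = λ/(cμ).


ρ = λ/(cμ) = 16.31/(3·15.29) = 16.31/45.87 = 0.3556

Final: 0.3556


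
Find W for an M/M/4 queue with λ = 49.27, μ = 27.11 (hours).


a = 1.8174; ρ = 0.4544; P₀ = 0.158668
Lq = P₀·a^c·ρ/(c!(1−ρ)²) = 0.11007
Wq = Lq/λ = 0.11007/49.27 = 0.002234 hr
W = Wq + 1/μ = 0.002234 + 0.03689 = 0.03912 hr

Final: 0.03912 hr


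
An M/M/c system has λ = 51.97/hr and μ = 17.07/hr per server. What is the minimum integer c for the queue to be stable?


Stability requires cμ > λ ⇔ c > λ/μ.
λ/μ = 51.97/17.07 = 3.0445
Minimum integer c = ⌊3.0445⌋ + 1 = 4
Check: 4·17.07 = 68.28 > 51.97, while 3·17.07 = 51.21 ≤ 51.97

Final: 4 servers


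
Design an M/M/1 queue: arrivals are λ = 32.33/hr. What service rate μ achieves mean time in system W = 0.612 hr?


W = 1/(μ−λ) ⇒ μ − λ = 1/W = 1/0.612 = 1.6340
μ = λ + 1/W = 32.33 + 1.6340 = 33.9640 per hr

Final: 33.9640 /hr


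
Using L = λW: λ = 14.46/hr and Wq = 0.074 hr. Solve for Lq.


Lq = λWq = 14.46·0.074 = 1.0700

Final: 1.0700


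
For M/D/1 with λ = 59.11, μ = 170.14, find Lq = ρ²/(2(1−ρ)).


ρ = 59.11/170.14 = 0.3474
M/D/1: Lq = ρ²/(2(1−ρ)) = 0.1207/(2·0.6526) = 0.09248

Final: 0.09248


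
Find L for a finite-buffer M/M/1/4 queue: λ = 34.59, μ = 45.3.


ρ = 34.59/45.3 = 0.7636
L = ρ[1 − (K+1)ρ^K + Kρ^(K+1)] / [(1−ρ)(1−ρ^(K+1))]
Numerator: 0.7636·(1 − 5·0.339946 + 4·0.259574) = 0.258524
Denominator: (0.2364)·(0.740426) = 0.175054
L = 0.258524/0.175054 = 1.4768

Final: 1.4768


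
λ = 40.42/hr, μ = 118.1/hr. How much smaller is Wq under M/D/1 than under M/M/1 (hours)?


ρ = 40.42/118.1 = 0.3423
Wq(M/M/1) = ρ/(μ−λ) = 0.3423/77.68 = 0.004406 hr
Wq(M/D/1) = ρ/(2(μ−λ)) = 0.002203 hr
Savings = 0.004406 − 0.002203 = 0.002203 hr

Final: 0.002203 hr


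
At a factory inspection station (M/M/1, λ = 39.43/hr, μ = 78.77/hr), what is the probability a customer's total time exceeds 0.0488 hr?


W ~ Exponential(μ−λ) for M/M/1.
μ − λ = 78.77 − 39.43 = 39.3400
P(W > t) = e^{−(μ−λ)t} = e^{−1.9198} = 0.146637

Final: 0.146637


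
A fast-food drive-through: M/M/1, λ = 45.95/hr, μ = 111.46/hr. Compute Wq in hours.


ρ = 45.95/111.46 = 0.4123
Wq = ρ/(μ−λ) = 0.4123/(111.46 − 45.95) = 0.4123/65.51 = 0.006293 hr

Final: 0.006293 hr


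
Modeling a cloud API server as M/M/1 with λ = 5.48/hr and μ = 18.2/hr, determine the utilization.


ρ = λ/μ = 5.48/18.2 = 0.3011

Final: 0.3011


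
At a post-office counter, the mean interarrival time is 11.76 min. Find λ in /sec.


λ = 1/(interarrival time) in consistent units.
1 second = 0.0166667 min, so λ = 0.0166667/11.76 = 0.001417 per second

Final: 0.001417 /sec


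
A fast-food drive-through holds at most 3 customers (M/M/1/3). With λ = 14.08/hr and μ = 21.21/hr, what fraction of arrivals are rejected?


ρ = λ/μ = 14.08/21.21 = 0.6638
P_K = (1−ρ)ρ^K/(1−ρ^(K+1)) = (0.3362·0.292540)/(1 − 0.194199)
= 0.098341/0.805801 = 0.122041

Final: 0.122041


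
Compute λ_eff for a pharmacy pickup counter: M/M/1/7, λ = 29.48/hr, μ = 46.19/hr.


ρ = 0.6382; P_K = (1−ρ)ρ^7/(1−ρ^8) = 0.016048
λ_eff = λ(1 − P_K) = 29.48·(1 − 0.016048) = 29.48·0.983952 = 29.0069 /hr

Final: 29.0069 /hr


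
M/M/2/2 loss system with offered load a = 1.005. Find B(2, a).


B(c,a) = (a^c/c!) / Σ_{k=0}^{c} a^k/k!
a^2/2! = 0.505012
Σ terms (k=0..2): 1.00000 + 1.00500 + 0.50501 = 2.510012
B = 0.505012/2.510012 = 0.201199

Final: 0.201199


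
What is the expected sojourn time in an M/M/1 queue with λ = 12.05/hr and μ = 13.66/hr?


W = 1/(μ−λ) = 1/(13.66 − 12.05) = 1/1.61 = 0.6211 hr

Final: 0.6211 hr


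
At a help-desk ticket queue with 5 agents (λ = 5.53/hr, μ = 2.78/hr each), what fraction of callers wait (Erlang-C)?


a = λ/μ = 1.9892; ρ = a/5 = 0.3978
P₀ = 0.135815 (from M/M/c formula)
C(c,a) = [a^c/(c!(1−ρ))]·P₀ = [31.14596/(120·0.6022)]·0.135815
= 0.43103·0.135815 = 0.058540

Final: 0.058540


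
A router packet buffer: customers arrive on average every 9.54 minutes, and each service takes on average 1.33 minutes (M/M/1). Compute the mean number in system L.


λ = 60/9.54 = 6.2893 /hr
μ = 60/1.33 = 45.1128 /hr
ρ = λ/μ = 6.2893/45.1128 = 0.1394
L = ρ/(1−ρ) = 0.1394/0.8606 = 0.1620

Final: 0.1620


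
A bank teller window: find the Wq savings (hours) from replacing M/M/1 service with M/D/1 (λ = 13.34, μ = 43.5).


ρ = 13.34/43.5 = 0.3067
Wq(M/M/1) = ρ/(μ−λ) = 0.3067/30.16 = 0.01017 hr
Wq(M/D/1) = ρ/(2(μ−λ)) = 0.005084 hr
Savings = 0.01017 − 0.005084 = 0.005084 hr

Final: 0.005084 hr


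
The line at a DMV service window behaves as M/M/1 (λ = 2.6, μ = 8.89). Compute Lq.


ρ = 2.6/8.89 = 0.2925
Lq = ρ²/(1−ρ) = 0.08553/0.7075 = 0.1209

Final: 0.1209


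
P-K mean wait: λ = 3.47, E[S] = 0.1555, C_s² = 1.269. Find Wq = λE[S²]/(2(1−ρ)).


ρ = λ·E[S] = 3.47·0.1555 = 0.5396
E[S²] = E[S]²(1+C_s²) = 0.1555²·(1+1.269) = 0.054865
Wq = λ·E[S²]/(2(1−ρ)) = 3.47·0.054865/(2·0.4604) = 0.20675 hr

Final: 0.20675 hr


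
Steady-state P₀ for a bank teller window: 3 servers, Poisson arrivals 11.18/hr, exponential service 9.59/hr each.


a = λ/μ = 11.18/9.59 = 1.1658; ρ = a/c = 0.3886
Σ_{k=0}^{2} a^k/k! (terms k=0..2) = 1.00000 + 1.16580 + 0.67954 = 2.84534
Tail: a^3/(3!(1−ρ)) = 1.58442/(6·0.6114) = 0.43191
P₀ = 1/(2.84534 + 0.43191) = 1/3.27725 = 0.305134

Final: 0.305134


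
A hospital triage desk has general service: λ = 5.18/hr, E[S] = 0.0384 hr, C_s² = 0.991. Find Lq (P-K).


ρ = λ·E[S] = 5.18·0.0384 = 0.1989
Lq = ρ²(1+C_s²)/(2(1−ρ)) = 0.03957·(1+0.991)/(2·0.8011)
= 0.03957·1.9910/1.6022 = 0.04917

Final: 0.04917


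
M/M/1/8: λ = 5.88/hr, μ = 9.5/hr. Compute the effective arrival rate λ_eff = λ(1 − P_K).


ρ = 0.6189; P_K = (1−ρ)ρ^8/(1−ρ^9) = 0.008318
λ_eff = λ(1 − P_K) = 5.88·(1 − 0.008318) = 5.88·0.991682 = 5.8311 /hr

Final: 5.8311 /hr


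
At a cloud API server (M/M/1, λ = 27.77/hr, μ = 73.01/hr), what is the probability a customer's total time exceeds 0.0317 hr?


W ~ Exponential(μ−λ) for M/M/1.
μ − λ = 73.01 − 27.77 = 45.2400
P(W > t) = e^{−(μ−λ)t} = e^{−1.4341} = 0.238328

Final: 0.238328


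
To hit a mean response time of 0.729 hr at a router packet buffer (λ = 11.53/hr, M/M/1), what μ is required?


W = 1/(μ−λ) ⇒ μ − λ = 1/W = 1/0.729 = 1.3717
μ = λ + 1/W = 11.53 + 1.3717 = 12.9017 per hr

Final: 12.9017 /hr


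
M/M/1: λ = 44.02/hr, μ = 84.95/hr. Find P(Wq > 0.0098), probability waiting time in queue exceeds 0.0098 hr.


ρ = 44.02/84.95 = 0.5182
P(Wq > t) = ρ·e^{−(μ−λ)t} = 0.5182·e^{−0.4011}
= 0.5182·0.669574 = 0.346965

Final: 0.346965


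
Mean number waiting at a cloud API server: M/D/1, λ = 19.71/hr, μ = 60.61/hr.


ρ = 19.71/60.61 = 0.3252
M/D/1: Lq = ρ²/(2(1−ρ)) = 0.1058/(2·0.6748) = 0.07836

Final: 0.07836


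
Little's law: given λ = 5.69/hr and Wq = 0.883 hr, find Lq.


Lq = λWq = 5.69·0.883 = 5.0243

Final: 5.0243


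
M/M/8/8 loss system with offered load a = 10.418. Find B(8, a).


B(c,a) = (a^c/c!) / Σ_{k=0}^{c} a^k/k!
a^8/8! = 3441.551726
Σ terms (k=0..8): 1.00000 + 10.41800 + 54.26736 + 188.45246 + 490.82443 + 1022.68178 + 1775.71647 + 2642.77345 + 3441.55173 = 9627.685677
B = 3441.551726/9627.685677 = 0.357464

Final: 0.357464


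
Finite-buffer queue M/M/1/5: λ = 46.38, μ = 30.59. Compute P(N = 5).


ρ = λ/μ = 46.38/30.59 = 1.5162
P_K = (1−ρ)ρ^K/(1−ρ^(K+1)) = (-0.5162·8.012284)/(1 − 12.148079)
= -4.135795/-11.148079 = 0.370987

Final: 0.370987


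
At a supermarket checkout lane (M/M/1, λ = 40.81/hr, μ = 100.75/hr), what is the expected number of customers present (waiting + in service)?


ρ = λ/μ = 40.81/100.75 = 0.4051
L = ρ/(1−ρ) = 0.4051/(1 − 0.4051) = 0.4051/0.5949 = 0.6808

Final: 0.6808


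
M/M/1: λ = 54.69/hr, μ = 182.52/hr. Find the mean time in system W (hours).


W = 1/(μ−λ) = 1/(182.52 − 54.69) = 1/127.83 = 0.007823 hr

Final: 0.007823 hr


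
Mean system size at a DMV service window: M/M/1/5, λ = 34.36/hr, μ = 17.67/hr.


ρ = 34.36/17.67 = 1.9445
L = ρ[1 − (K+1)ρ^K + Kρ^(K+1)] / [(1−ρ)(1−ρ^(K+1))]
Numerator: 1.9445·(1 − 6·27.802447 + 5·54.062937) = 203.204300
Denominator: (-0.9445)·(-53.062937) = 50.120001
L = 203.204300/50.120001 = 4.0544

Final: 4.0544


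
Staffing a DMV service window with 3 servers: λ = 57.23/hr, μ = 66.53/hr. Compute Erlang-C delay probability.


a = λ/μ = 0.8602; ρ = a/3 = 0.2867
P₀ = 0.420356 (from M/M/c formula)
C(c,a) = [a^c/(c!(1−ρ))]·P₀ = [0.63653/(6·0.7133)]·0.420356
= 0.14874·0.420356 = 0.062522

Final: 0.062522


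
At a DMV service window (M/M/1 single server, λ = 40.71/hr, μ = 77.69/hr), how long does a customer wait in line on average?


ρ = 40.71/77.69 = 0.5240
Wq = ρ/(μ−λ) = 0.5240/(77.69 − 40.71) = 0.5240/36.98 = 0.01417 hr

Final: 0.01417 hr


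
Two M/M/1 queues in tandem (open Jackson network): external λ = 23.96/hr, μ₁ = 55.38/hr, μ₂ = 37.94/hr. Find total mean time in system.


Each node sees arrival rate λ = 23.96/hr (tandem ⇒ throughput preserved).
W₁ = 1/(μ₁−λ) = 1/(55.38−23.96) = 0.03183 hr
W₂ = 1/(μ₂−λ) = 1/(37.94−23.96) = 0.07153 hr
W_total = W₁ + W₂ = 0.03183 + 0.07153 = 0.10336 hr

Final: 0.10336 hr


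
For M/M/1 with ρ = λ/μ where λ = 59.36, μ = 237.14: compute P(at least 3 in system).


ρ = 59.36/237.14 = 0.2503
P(N ≥ n) = ρ^n = 0.2503^3 = 0.015684

Final: 0.015684


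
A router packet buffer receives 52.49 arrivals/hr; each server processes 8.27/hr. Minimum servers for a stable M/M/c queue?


Stability requires cμ > λ ⇔ c > λ/μ.
λ/μ = 52.49/8.27 = 6.3470
Minimum integer c = ⌊6.3470⌋ + 1 = 7
Check: 7·8.27 = 57.89 > 52.49, while 6·8.27 = 49.62 ≤ 52.49

Final: 7 servers


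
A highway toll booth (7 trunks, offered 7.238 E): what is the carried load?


B(7,7.238) = 0.263474 (Erlang-B)
Carried load = a(1 − B) = 7.238·(1 − 0.263474) = 7.238·0.736526 = 5.3310 E

Final: 5.3310 Erlangs


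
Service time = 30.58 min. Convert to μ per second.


μ = 1/(service time) in consistent units.
1 second = 0.0166667 min, so μ = 0.0166667/30.58 = 0.0005450 per second

Final: 0.0005450 /sec


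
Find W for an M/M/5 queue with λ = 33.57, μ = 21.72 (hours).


a = 1.5456; ρ = 0.3091; P₀ = 0.212789
Lq = P₀·a^c·ρ/(c!(1−ρ)²) = 0.01013
Wq = Lq/λ = 0.01013/33.57 = 0.0003017 hr
W = Wq + 1/μ = 0.0003017 + 0.04604 = 0.04634 hr

Final: 0.04634 hr


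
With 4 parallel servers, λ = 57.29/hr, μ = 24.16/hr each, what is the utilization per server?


ρ = λ/(cμ) = 57.29/(4·24.16) = 57.29/96.64 = 0.5928

Final: 0.5928


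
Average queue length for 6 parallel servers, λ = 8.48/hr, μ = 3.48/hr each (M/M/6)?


a = λ/μ = 2.4368; ρ = a/6 = 0.4061
P₀ = 0.087017
Lq = P₀·a^c·ρ / (c!·(1−ρ)²) = 0.087017·209.36286·0.4061/(720·0.35268)
= 0.02914

Final: 0.02914


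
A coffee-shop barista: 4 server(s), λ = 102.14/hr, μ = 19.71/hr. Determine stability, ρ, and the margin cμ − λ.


Total capacity cμ = 4·19.71 = 78.84/hr
ρ = λ/(cμ) = 102.14/78.84 = 1.2955
Stable ⇔ ρ < 1: NO
Spare capacity = cμ − λ = 78.84 − 102.14 = -23.30/hr

Final: ρ = 1.2955; unstable; margin = -23.30/hr


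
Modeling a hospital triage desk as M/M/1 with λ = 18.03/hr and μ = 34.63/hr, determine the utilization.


ρ = λ/μ = 18.03/34.63 = 0.5206

Final: 0.5206


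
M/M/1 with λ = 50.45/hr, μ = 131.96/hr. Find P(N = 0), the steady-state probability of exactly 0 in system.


ρ = 50.45/131.96 = 0.3823
P_n = (1−ρ)·ρ^n = (1 − 0.3823)·0.3823^0 = 0.6177·1.000000 = 0.617687

Final: 0.617687


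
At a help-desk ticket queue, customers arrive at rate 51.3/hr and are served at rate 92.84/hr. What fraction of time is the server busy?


ρ = λ/μ = 51.3/92.84 = 0.5526

Final: 0.5526


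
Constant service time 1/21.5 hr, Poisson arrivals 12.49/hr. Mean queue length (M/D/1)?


ρ = 12.49/21.5 = 0.5809
M/D/1: Lq = ρ²/(2(1−ρ)) = 0.3375/(2·0.4191) = 0.40265

Final: 0.40265


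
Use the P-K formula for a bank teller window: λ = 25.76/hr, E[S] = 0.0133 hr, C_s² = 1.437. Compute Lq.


ρ = λ·E[S] = 25.76·0.0133 = 0.3426
Lq = ρ²(1+C_s²)/(2(1−ρ)) = 0.1174·(1+1.437)/(2·0.6574)
= 0.1174·2.4370/1.3148 = 0.21757

Final: 0.21757


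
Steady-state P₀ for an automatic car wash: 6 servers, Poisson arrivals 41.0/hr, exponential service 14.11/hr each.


a = λ/μ = 41.0/14.11 = 2.9057; ρ = a/c = 0.4843
Σ_{k=0}^{5} a^k/k! (terms k=0..5) = 1.00000 + 2.90574 + 4.22166 + 4.08902 + 2.97041 + 1.72625 = 16.91308
Tail: a^6/(6!(1−ρ)) = 601.92317/(720·0.5157) = 1.62107
P₀ = 1/(16.91308 + 1.62107) = 1/18.53416 = 0.053954

Final: 0.053954


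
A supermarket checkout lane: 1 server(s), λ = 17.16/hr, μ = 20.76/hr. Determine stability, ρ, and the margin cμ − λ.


Total capacity cμ = 1·20.76 = 20.76/hr
ρ = λ/(cμ) = 17.16/20.76 = 0.8266
Stable ⇔ ρ < 1: YES
Spare capacity = cμ − λ = 20.76 − 17.16 = 3.60/hr

Final: ρ = 0.8266; stable; margin = 3.60/hr


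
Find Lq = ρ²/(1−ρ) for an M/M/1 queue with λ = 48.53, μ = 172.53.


ρ = 48.53/172.53 = 0.2813
Lq = ρ²/(1−ρ) = 0.07912/0.7187 = 0.1101

Final: 0.1101


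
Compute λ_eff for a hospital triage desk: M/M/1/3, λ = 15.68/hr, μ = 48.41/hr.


ρ = 0.3239; P_K = (1−ρ)ρ^3/(1−ρ^4) = 0.023230
λ_eff = λ(1 − P_K) = 15.68·(1 − 0.023230) = 15.68·0.976770 = 15.3158 /hr

Final: 15.3158 /hr


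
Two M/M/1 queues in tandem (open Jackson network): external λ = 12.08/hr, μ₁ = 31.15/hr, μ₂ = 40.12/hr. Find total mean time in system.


Each node sees arrival rate λ = 12.08/hr (tandem ⇒ throughput preserved).
W₁ = 1/(μ₁−λ) = 1/(31.15−12.08) = 0.05244 hr
W₂ = 1/(μ₂−λ) = 1/(40.12−12.08) = 0.03566 hr
W_total = W₁ + W₂ = 0.05244 + 0.03566 = 0.08810 hr

Final: 0.08810 hr


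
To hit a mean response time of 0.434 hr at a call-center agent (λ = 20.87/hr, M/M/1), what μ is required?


W = 1/(μ−λ) ⇒ μ − λ = 1/W = 1/0.434 = 2.3041
μ = λ + 1/W = 20.87 + 2.3041 = 23.1741 per hr

Final: 23.1741 /hr


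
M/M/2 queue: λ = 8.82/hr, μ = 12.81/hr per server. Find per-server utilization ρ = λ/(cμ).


ρ = λ/(cμ) = 8.82/(2·12.81) = 8.82/25.62 = 0.3443

Final: 0.3443


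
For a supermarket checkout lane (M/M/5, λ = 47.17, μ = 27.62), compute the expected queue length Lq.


a = λ/μ = 1.7078; ρ = a/5 = 0.3416
P₀ = 0.180680
Lq = P₀·a^c·ρ / (c!·(1−ρ)²) = 0.180680·14.52817·0.3416/(120·0.43354)
= 0.01723

Final: 0.01723


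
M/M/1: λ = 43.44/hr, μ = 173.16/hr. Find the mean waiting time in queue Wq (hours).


ρ = 43.44/173.16 = 0.2509
Wq = ρ/(μ−λ) = 0.2509/(173.16 − 43.44) = 0.2509/129.72 = 0.001934 hr

Final: 0.001934 hr


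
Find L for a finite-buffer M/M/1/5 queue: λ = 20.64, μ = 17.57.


ρ = 20.64/17.57 = 1.1747
L = ρ[1 − (K+1)ρ^K + Kρ^(K+1)] / [(1−ρ)(1−ρ^(K+1))]
Numerator: 1.1747·(1 − 6·2.237122 + 5·2.628013) = 0.842676
Denominator: (-0.1747)·(-1.628013) = 0.284462
L = 0.842676/0.284462 = 2.9623

Final: 2.9623


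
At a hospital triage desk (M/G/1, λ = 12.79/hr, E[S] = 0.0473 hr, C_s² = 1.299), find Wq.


ρ = λ·E[S] = 12.79·0.0473 = 0.6050
E[S²] = E[S]²(1+C_s²) = 0.0473²·(1+1.299) = 0.005144
Wq = λ·E[S²]/(2(1−ρ)) = 12.79·0.005144/(2·0.3950) = 0.08327 hr

Final: 0.08327 hr


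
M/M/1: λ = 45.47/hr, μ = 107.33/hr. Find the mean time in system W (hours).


W = 1/(μ−λ) = 1/(107.33 − 45.47) = 1/61.86 = 0.01617 hr

Final: 0.01617 hr


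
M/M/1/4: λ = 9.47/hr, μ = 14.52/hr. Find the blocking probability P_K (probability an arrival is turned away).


ρ = λ/μ = 9.47/14.52 = 0.6522
P_K = (1−ρ)ρ^K/(1−ρ^(K+1)) = (0.3478·0.180940)/(1 − 0.118009)
= 0.062930/0.881991 = 0.071350

Final: 0.071350


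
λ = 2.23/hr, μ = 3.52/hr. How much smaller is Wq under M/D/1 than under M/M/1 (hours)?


ρ = 2.23/3.52 = 0.6335
Wq(M/M/1) = ρ/(μ−λ) = 0.6335/1.29 = 0.49110 hr
Wq(M/D/1) = ρ/(2(μ−λ)) = 0.24555 hr
Savings = 0.49110 − 0.24555 = 0.24555 hr

Final: 0.24555 hr


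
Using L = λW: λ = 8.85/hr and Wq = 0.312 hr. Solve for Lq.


Lq = λWq = 8.85·0.312 = 2.7612

Final: 2.7612


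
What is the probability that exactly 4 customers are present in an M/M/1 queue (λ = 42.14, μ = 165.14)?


ρ = 42.14/165.14 = 0.2552
P_n = (1−ρ)·ρ^n = (1 − 0.2552)·0.2552^4 = 0.7448·0.004240 = 0.003158

Final: 0.003158


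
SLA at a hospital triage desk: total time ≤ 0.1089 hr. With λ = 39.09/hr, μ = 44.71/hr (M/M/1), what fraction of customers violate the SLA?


W ~ Exponential(μ−λ) for M/M/1.
μ − λ = 44.71 − 39.09 = 5.6200
P(W > t) = e^{−(μ−λ)t} = e^{−0.6120} = 0.542255

Final: 0.542255


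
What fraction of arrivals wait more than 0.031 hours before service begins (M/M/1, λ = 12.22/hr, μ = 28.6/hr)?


ρ = 12.22/28.6 = 0.4273
P(Wq > t) = ρ·e^{−(μ−λ)t} = 0.4273·e^{−0.5078}
= 0.4273·0.601830 = 0.257146

Final: 0.257146


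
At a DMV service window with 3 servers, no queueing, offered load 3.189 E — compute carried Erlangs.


B(3,3.189) = 0.368225 (Erlang-B)
Carried load = a(1 − B) = 3.189·(1 − 0.368225) = 3.189·0.631775 = 2.0147 E

Final: 2.0147 Erlangs


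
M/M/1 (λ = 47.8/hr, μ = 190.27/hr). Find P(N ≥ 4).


ρ = 47.8/190.27 = 0.2512
P(N ≥ n) = ρ^n = 0.2512^4 = 0.003983

Final: 0.003983


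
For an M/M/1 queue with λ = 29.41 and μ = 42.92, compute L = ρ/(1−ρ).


ρ = λ/μ = 29.41/42.92 = 0.6852
L = ρ/(1−ρ) = 0.6852/(1 − 0.6852) = 0.6852/0.3148 = 2.1769

Final: 2.1769


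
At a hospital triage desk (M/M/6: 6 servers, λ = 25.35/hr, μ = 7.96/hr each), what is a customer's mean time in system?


a = 3.1847; ρ = 0.5308; P₀ = 0.040416
Lq = P₀·a^c·ρ/(c!(1−ρ)²) = 0.14118
Wq = Lq/λ = 0.14118/25.35 = 0.005569 hr
W = Wq + 1/μ = 0.005569 + 0.12563 = 0.13120 hr

Final: 0.13120 hr


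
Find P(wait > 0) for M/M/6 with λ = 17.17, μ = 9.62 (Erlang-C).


a = λ/μ = 1.7848; ρ = a/6 = 0.2975
P₀ = 0.167703 (from M/M/c formula)
C(c,a) = [a^c/(c!(1−ρ))]·P₀ = [32.32744/(720·0.7025)]·0.167703
= 0.06391·0.167703 = 0.010718

Final: 0.010718


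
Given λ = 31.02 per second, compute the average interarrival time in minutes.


Mean interarrival time = 1/λ = 1/31.02 second = 0.03224 second
In minutes: 0.03224 × 0.0166667 = 0.0005373 min

Final: 0.0005373 min


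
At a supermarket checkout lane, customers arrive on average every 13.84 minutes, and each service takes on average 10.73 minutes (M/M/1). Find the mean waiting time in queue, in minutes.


λ = 60/13.84 = 4.3353 /hr
μ = 60/10.73 = 5.5918 /hr
ρ = λ/μ = 4.3353/5.5918 = 0.7753
Wq = ρ/(μ−λ) = 0.7753/(5.5918−4.3353) = 0.61700 hr
In minutes: 0.61700·60 = 37.020 min

Final: 37.020 min


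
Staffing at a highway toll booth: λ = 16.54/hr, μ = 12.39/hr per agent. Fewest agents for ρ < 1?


Stability requires cμ > λ ⇔ c > λ/μ.
λ/μ = 16.54/12.39 = 1.3349
Minimum integer c = ⌊1.3349⌋ + 1 = 2
Check: 2·12.39 = 24.78 > 16.54, while 1·12.39 = 12.39 ≤ 16.54

Final: 2 servers


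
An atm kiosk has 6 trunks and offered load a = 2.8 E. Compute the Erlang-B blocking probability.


B(c,a) = (a^c/c!) / Σ_{k=0}^{c} a^k/k!
a^6/6! = 0.669292
Σ terms (k=0..6): 1.00000 + 2.80000 + 3.92000 + 3.65867 + 2.56107 + 1.43420 + 0.66929 = 16.043223
B = 0.669292/16.043223 = 0.041718

Final: 0.041718


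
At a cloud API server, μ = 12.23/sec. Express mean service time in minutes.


Mean service time = 1/μ = 1/12.23 second = 0.08177 second
In minutes: 0.08177 × 0.0166667 = 0.001363 min

Final: 0.001363 min


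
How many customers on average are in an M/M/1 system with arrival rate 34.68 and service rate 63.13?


ρ = λ/μ = 34.68/63.13 = 0.5493
L = ρ/(1−ρ) = 0.5493/(1 − 0.5493) = 0.5493/0.4507 = 1.2190

Final: 1.2190


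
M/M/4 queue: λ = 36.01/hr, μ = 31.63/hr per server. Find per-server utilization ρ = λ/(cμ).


ρ = λ/(cμ) = 36.01/(4·31.63) = 36.01/126.52 = 0.2846

Final: 0.2846


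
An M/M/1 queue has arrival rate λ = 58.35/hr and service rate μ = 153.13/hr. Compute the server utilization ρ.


ρ = λ/μ = 58.35/153.13 = 0.3810

Final: 0.3810


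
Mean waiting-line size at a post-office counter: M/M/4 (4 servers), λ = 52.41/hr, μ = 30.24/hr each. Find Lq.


a = λ/μ = 1.7331; ρ = a/4 = 0.4333
P₀ = 0.173430
Lq = P₀·a^c·ρ / (c!·(1−ρ)²) = 0.173430·9.02255·0.4333/(24·0.32117)
= 0.08796

Final: 0.08796


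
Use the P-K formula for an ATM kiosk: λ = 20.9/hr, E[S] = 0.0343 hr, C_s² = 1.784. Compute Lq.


ρ = λ·E[S] = 20.9·0.0343 = 0.7169
Lq = ρ²(1+C_s²)/(2(1−ρ)) = 0.5139·(1+1.784)/(2·0.2831)
= 0.5139·2.7840/0.5663 = 2.52659

Final: 2.52659


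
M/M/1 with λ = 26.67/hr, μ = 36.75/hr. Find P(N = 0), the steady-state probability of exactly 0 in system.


ρ = 26.67/36.75 = 0.7257
P_n = (1−ρ)·ρ^n = (1 − 0.7257)·0.7257^0 = 0.2743·1.000000 = 0.274286

Final: 0.274286


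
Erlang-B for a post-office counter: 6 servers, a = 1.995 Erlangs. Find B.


B(c,a) = (a^c/c!) / Σ_{k=0}^{c} a^k/k!
a^6/6! = 0.087564
Σ terms (k=0..6): 1.00000 + 1.99500 + 1.99001 + 1.32336 + 0.66002 + 0.26335 + 0.08756 = 7.319310
B = 0.087564/7.319310 = 0.011963

Final: 0.011963


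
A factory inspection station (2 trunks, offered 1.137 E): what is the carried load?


B(2,1.137) = 0.232230 (Erlang-B)
Carried load = a(1 − B) = 1.137·(1 − 0.232230) = 1.137·0.767770 = 0.8730 E

Final: 0.8730 Erlangs


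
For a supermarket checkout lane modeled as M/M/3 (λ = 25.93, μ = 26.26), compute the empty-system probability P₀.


a = λ/μ = 25.93/26.26 = 0.9874; ρ = a/c = 0.3291
Σ_{k=0}^{2} a^k/k! (terms k=0..2) = 1.00000 + 0.98743 + 0.48751 = 2.47495
Tail: a^3/(3!(1−ρ)) = 0.96277/(6·0.6709) = 0.23919
P₀ = 1/(2.47495 + 0.23919) = 1/2.71414 = 0.368441

Final: 0.368441


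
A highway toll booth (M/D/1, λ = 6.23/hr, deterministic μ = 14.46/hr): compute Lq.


ρ = 6.23/14.46 = 0.4308
M/D/1: Lq = ρ²/(2(1−ρ)) = 0.1856/(2·0.5692) = 0.16307

Final: 0.16307


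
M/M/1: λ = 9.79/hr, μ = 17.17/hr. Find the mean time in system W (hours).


W = 1/(μ−λ) = 1/(17.17 − 9.79) = 1/7.38 = 0.1355 hr

Final: 0.1355 hr


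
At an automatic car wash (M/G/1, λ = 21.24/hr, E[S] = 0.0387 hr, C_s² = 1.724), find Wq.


ρ = λ·E[S] = 21.24·0.0387 = 0.8220
E[S²] = E[S]²(1+C_s²) = 0.0387²·(1+1.724) = 0.004080
Wq = λ·E[S²]/(2(1−ρ)) = 21.24·0.004080/(2·0.1780) = 0.24339 hr

Final: 0.24339 hr


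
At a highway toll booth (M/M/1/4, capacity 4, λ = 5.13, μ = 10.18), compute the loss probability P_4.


ρ = λ/μ = 5.13/10.18 = 0.5039
P_K = (1−ρ)ρ^K/(1−ρ^(K+1)) = (0.4961·0.064488)/(1 − 0.032497)
= 0.031991/0.967503 = 0.033065

Final: 0.033065


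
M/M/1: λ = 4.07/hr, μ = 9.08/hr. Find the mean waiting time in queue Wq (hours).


ρ = 4.07/9.08 = 0.4482
Wq = ρ/(μ−λ) = 0.4482/(9.08 − 4.07) = 0.4482/5.01 = 0.08947 hr

Final: 0.08947 hr


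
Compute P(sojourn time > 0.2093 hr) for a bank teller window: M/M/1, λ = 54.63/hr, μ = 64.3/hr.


W ~ Exponential(μ−λ) for M/M/1.
μ − λ = 64.3 − 54.63 = 9.6700
P(W > t) = e^{−(μ−λ)t} = e^{−2.0239} = 0.132135

Final: 0.132135


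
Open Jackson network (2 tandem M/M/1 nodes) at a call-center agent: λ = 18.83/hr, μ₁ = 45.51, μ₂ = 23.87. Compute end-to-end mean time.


Each node sees arrival rate λ = 18.83/hr (tandem ⇒ throughput preserved).
W₁ = 1/(μ₁−λ) = 1/(45.51−18.83) = 0.03748 hr
W₂ = 1/(μ₂−λ) = 1/(23.87−18.83) = 0.19841 hr
W_total = W₁ + W₂ = 0.03748 + 0.19841 = 0.23589 hr

Final: 0.23589 hr


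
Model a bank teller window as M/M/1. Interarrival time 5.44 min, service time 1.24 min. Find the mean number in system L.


λ = 60/5.44 = 11.0294 /hr
μ = 60/1.24 = 48.3871 /hr
ρ = λ/μ = 11.0294/48.3871 = 0.2279
L = ρ/(1−ρ) = 0.2279/0.7721 = 0.2952

Final: 0.2952


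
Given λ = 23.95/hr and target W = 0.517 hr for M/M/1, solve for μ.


W = 1/(μ−λ) ⇒ μ − λ = 1/W = 1/0.517 = 1.9342
μ = λ + 1/W = 23.95 + 1.9342 = 25.8842 per hr

Final: 25.8842 /hr


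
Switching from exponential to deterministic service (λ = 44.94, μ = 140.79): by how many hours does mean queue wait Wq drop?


ρ = 44.94/140.79 = 0.3192
Wq(M/M/1) = ρ/(μ−λ) = 0.3192/95.85 = 0.003330 hr
Wq(M/D/1) = ρ/(2(μ−λ)) = 0.001665 hr
Savings = 0.003330 − 0.001665 = 0.001665 hr

Final: 0.001665 hr


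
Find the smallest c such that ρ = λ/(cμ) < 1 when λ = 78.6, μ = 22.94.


Stability requires cμ > λ ⇔ c > λ/μ.
λ/μ = 78.6/22.94 = 3.4263
Minimum integer c = ⌊3.4263⌋ + 1 = 4
Check: 4·22.94 = 91.76 > 78.6, while 3·22.94 = 68.82 ≤ 78.6

Final: 4 servers


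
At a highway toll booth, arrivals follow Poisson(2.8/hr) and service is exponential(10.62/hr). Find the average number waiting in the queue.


ρ = 2.8/10.62 = 0.2637
Lq = ρ²/(1−ρ) = 0.06951/0.7363 = 0.09440

Final: 0.09440


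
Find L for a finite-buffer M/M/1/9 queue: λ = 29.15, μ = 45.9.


ρ = 29.15/45.9 = 0.6351
L = ρ[1 − (K+1)ρ^K + Kρ^(K+1)] / [(1−ρ)(1−ρ^(K+1))]
Numerator: 0.6351·(1 − 10·0.016805 + 9·0.010672) = 0.589353
Denominator: (0.3649)·(0.989328) = 0.361029
L = 0.589353/0.361029 = 1.6324

Final: 1.6324


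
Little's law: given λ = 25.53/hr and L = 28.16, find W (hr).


W = L/λ = 28.16/25.53 = 1.1030 hr

Final: 1.1030 hr


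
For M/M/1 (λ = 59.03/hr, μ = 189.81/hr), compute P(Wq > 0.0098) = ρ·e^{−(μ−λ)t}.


ρ = 59.03/189.81 = 0.3110
P(Wq > t) = ρ·e^{−(μ−λ)t} = 0.3110·e^{−1.2816}
= 0.3110·0.277581 = 0.086326

Final: 0.086326


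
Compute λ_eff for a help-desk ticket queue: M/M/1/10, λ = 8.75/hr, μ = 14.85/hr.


ρ = 0.5892; P_K = (1−ρ)ρ^10/(1−ρ^11) = 0.002078
λ_eff = λ(1 − P_K) = 8.75·(1 − 0.002078) = 8.75·0.997922 = 8.7318 /hr

Final: 8.7318 /hr


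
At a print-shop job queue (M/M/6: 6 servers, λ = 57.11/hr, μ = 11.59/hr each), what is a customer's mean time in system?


a = 4.9275; ρ = 0.8213; P₀ = 0.005050
Lq = P₀·a^c·ρ/(c!(1−ρ)²) = 2.58087
Wq = Lq/λ = 2.58087/57.11 = 0.04519 hr
W = Wq + 1/μ = 0.04519 + 0.08628 = 0.13147 hr

Final: 0.13147 hr


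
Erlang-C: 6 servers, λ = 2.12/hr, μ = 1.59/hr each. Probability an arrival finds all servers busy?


a = λ/μ = 1.3333; ρ = a/6 = 0.2222
P₀ = 0.263566 (from M/M/c formula)
C(c,a) = [a^c/(c!(1−ρ))]·P₀ = [5.61866/(720·0.7778)]·0.263566
= 0.01003·0.263566 = 0.002644

Final: 0.002644


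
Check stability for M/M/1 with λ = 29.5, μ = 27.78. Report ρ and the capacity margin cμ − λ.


Total capacity cμ = 1·27.78 = 27.78/hr
ρ = λ/(cμ) = 29.5/27.78 = 1.0619
Stable ⇔ ρ < 1: NO
Spare capacity = cμ − λ = 27.78 − 29.5 = -1.72/hr

Final: ρ = 1.0619; unstable; margin = -1.72/hr


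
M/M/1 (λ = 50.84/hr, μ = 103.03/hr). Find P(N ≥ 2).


ρ = 50.84/103.03 = 0.4934
P(N ≥ n) = ρ^n = 0.4934^2 = 0.243491

Final: 0.243491


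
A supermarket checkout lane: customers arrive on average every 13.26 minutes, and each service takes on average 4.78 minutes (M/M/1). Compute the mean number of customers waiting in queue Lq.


λ = 60/13.26 = 4.5249 /hr
μ = 60/4.78 = 12.5523 /hr
ρ = λ/μ = 4.5249/12.5523 = 0.3605
Lq = ρ²/(1−ρ) = 0.1299/0.6395 = 0.2032

Final: 0.2032


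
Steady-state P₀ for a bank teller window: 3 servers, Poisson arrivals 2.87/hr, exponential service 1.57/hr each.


a = λ/μ = 2.87/1.57 = 1.8280; ρ = a/c = 0.6093
Σ_{k=0}^{2} a^k/k! (terms k=0..2) = 1.00000 + 1.82803 + 1.67084 = 4.49886
Tail: a^3/(3!(1−ρ)) = 6.10867/(6·0.3907) = 2.60614
P₀ = 1/(4.49886 + 2.60614) = 1/7.10501 = 0.140746

Final: 0.140746


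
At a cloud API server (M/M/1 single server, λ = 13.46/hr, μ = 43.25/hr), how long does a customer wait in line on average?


ρ = 13.46/43.25 = 0.3112
Wq = ρ/(μ−λ) = 0.3112/(43.25 − 13.46) = 0.3112/29.79 = 0.01045 hr

Final: 0.01045 hr


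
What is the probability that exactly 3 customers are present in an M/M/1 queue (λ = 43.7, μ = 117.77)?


ρ = 43.7/117.77 = 0.3711
P_n = (1−ρ)·ρ^n = (1 − 0.3711)·0.3711^3 = 0.6289·0.051091 = 0.032133

Final: 0.032133


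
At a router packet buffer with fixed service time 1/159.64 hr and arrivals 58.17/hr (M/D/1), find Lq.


ρ = 58.17/159.64 = 0.3644
M/D/1: Lq = ρ²/(2(1−ρ)) = 0.1328/(2·0.6356) = 0.10445

Final: 0.10445


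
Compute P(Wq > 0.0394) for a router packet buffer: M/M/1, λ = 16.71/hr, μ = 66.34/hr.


ρ = 16.71/66.34 = 0.2519
P(Wq > t) = ρ·e^{−(μ−λ)t} = 0.2519·e^{−1.9554}
= 0.2519·0.141505 = 0.035643

Final: 0.035643


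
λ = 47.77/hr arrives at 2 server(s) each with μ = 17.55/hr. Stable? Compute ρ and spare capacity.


Total capacity cμ = 2·17.55 = 35.10/hr
ρ = λ/(cμ) = 47.77/35.10 = 1.3610
Stable ⇔ ρ < 1: NO
Spare capacity = cμ − λ = 35.10 − 47.77 = -12.67/hr

Final: ρ = 1.3610; unstable; margin = -12.67/hr


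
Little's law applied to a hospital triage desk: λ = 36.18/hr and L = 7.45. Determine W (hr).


W = L/λ = 7.45/36.18 = 0.2059 hr

Final: 0.2059 hr


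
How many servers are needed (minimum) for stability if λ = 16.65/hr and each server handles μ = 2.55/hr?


Stability requires cμ > λ ⇔ c > λ/μ.
λ/μ = 16.65/2.55 = 6.5294
Minimum integer c = ⌊6.5294⌋ + 1 = 7
Check: 7·2.55 = 17.85 > 16.65, while 6·2.55 = 15.30 ≤ 16.65

Final: 7 servers


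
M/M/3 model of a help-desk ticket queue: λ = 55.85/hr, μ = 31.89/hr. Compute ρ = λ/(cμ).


ρ = λ/(cμ) = 55.85/(3·31.89) = 55.85/95.67 = 0.5838

Final: 0.5838


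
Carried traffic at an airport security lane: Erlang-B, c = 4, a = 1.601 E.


B(4,1.601) = 0.056556 (Erlang-B)
Carried load = a(1 − B) = 1.601·(1 − 0.056556) = 1.601·0.943444 = 1.5105 E

Final: 1.5105 Erlangs


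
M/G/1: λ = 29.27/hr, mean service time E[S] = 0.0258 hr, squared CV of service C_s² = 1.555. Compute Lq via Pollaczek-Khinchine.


ρ = λ·E[S] = 29.27·0.0258 = 0.7552
Lq = ρ²(1+C_s²)/(2(1−ρ)) = 0.5703·(1+1.555)/(2·0.2448)
= 0.5703·2.5550/0.4897 = 2.97560

Final: 2.97560


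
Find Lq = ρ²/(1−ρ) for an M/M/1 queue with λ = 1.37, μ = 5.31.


ρ = 1.37/5.31 = 0.2580
Lq = ρ²/(1−ρ) = 0.06657/0.7420 = 0.08971

Final: 0.08971


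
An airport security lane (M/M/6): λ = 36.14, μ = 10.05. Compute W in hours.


a = 3.5960; ρ = 0.5993; P₀ = 0.026119
Lq = P₀·a^c·ρ/(c!(1−ρ)²) = 0.29287
Wq = Lq/λ = 0.29287/36.14 = 0.008104 hr
W = Wq + 1/μ = 0.008104 + 0.09950 = 0.10761 hr

Final: 0.10761 hr


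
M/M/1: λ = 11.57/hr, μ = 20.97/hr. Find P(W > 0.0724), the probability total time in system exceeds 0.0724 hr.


W ~ Exponential(μ−λ) for M/M/1.
μ − λ = 20.97 − 11.57 = 9.4000
P(W > t) = e^{−(μ−λ)t} = e^{−0.6806} = 0.506333

Final: 0.506333


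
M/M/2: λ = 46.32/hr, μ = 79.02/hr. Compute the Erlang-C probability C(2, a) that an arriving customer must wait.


a = λ/μ = 0.5862; ρ = a/2 = 0.2931
P₀ = 0.546682 (from M/M/c formula)
C(c,a) = [a^c/(c!(1−ρ))]·P₀ = [0.34361/(2·0.7069)]·0.546682
= 0.24304·0.546682 = 0.132863

Final: 0.132863


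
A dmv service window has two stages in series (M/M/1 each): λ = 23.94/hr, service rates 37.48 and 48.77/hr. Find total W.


Each node sees arrival rate λ = 23.94/hr (tandem ⇒ throughput preserved).
W₁ = 1/(μ₁−λ) = 1/(37.48−23.94) = 0.07386 hr
W₂ = 1/(μ₂−λ) = 1/(48.77−23.94) = 0.04027 hr
W_total = W₁ + W₂ = 0.07386 + 0.04027 = 0.11413 hr

Final: 0.11413 hr


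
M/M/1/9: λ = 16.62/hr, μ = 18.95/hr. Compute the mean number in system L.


ρ = 16.62/18.95 = 0.8770
L = ρ[1 − (K+1)ρ^K + Kρ^(K+1)] / [(1−ρ)(1−ρ^(K+1))]
Numerator: 0.8770·(1 − 10·0.307041 + 9·0.269289) = 0.309762
Denominator: (0.1230)·(0.730711) = 0.089845
L = 0.309762/0.089845 = 3.4478

Final: 3.4478


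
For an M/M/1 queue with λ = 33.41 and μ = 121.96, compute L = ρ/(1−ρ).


ρ = λ/μ = 33.41/121.96 = 0.2739
L = ρ/(1−ρ) = 0.2739/(1 − 0.2739) = 0.2739/0.7261 = 0.3773

Final: 0.3773


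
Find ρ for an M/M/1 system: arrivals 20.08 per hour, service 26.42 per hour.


ρ = λ/μ = 20.08/26.42 = 0.7600

Final: 0.7600


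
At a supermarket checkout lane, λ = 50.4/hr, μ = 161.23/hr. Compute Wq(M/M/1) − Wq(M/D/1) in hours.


ρ = 50.4/161.23 = 0.3126
Wq(M/M/1) = ρ/(μ−λ) = 0.3126/110.83 = 0.002821 hr
Wq(M/D/1) = ρ/(2(μ−λ)) = 0.001410 hr
Savings = 0.002821 − 0.001410 = 0.001410 hr

Final: 0.001410 hr


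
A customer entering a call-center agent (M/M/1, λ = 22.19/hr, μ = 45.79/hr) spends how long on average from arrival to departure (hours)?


W = 1/(μ−λ) = 1/(45.79 − 22.19) = 1/23.60 = 0.04237 hr

Final: 0.04237 hr


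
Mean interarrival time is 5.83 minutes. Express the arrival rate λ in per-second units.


λ = 1/(interarrival time) in consistent units.
1 second = 0.0166667 min, so λ = 0.0166667/5.83 = 0.002859 per second

Final: 0.002859 /sec


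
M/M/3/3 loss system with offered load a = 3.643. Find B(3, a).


B(c,a) = (a^c/c!) / Σ_{k=0}^{c} a^k/k!
a^3/3! = 8.057981
Σ terms (k=0..3): 1.00000 + 3.64300 + 6.63572 + 8.05798 = 19.336706
B = 8.057981/19.336706 = 0.416719

Final: 0.416719


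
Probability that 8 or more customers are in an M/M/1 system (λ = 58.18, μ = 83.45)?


ρ = 58.18/83.45 = 0.6972
P(N ≥ n) = ρ^n = 0.6972^8 = 0.055819

Final: 0.055819


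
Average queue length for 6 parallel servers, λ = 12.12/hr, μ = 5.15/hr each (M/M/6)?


a = λ/μ = 2.3534; ρ = a/6 = 0.3922
P₀ = 0.094670
Lq = P₀·a^c·ρ / (c!·(1−ρ)²) = 0.094670·169.89177·0.3922/(720·0.36938)
= 0.02372

Final: 0.02372


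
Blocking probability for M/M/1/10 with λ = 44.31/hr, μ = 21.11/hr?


ρ = λ/μ = 44.31/21.11 = 2.0990
P_K = (1−ρ)ρ^K/(1−ρ^(K+1)) = (-1.0990·1660.103508)/(1 − 3484.565913)
= -1824.462406/-3483.565913 = 0.523734

Final: 0.523734


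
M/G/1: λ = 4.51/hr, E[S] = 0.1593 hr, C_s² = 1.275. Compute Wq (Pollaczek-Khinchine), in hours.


ρ = λ·E[S] = 4.51·0.1593 = 0.7184
E[S²] = E[S]²(1+C_s²) = 0.1593²·(1+1.275) = 0.057732
Wq = λ·E[S²]/(2(1−ρ)) = 4.51·0.057732/(2·0.2816) = 0.46237 hr

Final: 0.46237 hr


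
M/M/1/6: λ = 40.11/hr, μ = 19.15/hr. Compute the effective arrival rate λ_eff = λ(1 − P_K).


ρ = 2.0945; P_K = (1−ρ)ρ^6/(1−ρ^7) = 0.525535
λ_eff = λ(1 − P_K) = 40.11·(1 − 0.525535) = 40.11·0.474465 = 19.0308 /hr

Final: 19.0308 /hr


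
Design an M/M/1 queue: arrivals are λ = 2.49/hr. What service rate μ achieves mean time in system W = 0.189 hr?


W = 1/(μ−λ) ⇒ μ − λ = 1/W = 1/0.189 = 5.2910
μ = λ + 1/W = 2.49 + 5.2910 = 7.7810 per hr

Final: 7.7810 /hr


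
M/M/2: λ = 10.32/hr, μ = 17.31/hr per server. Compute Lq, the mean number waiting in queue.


a = λ/μ = 0.5962; ρ = a/2 = 0.2981
P₀ = 0.540721
Lq = P₀·a^c·ρ / (c!·(1−ρ)²) = 0.540721·0.35544·0.2981/(2·0.49267)
= 0.05814

Final: 0.05814


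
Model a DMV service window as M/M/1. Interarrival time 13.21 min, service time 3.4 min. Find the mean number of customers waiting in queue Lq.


λ = 60/13.21 = 4.5420 /hr
μ = 60/3.4 = 17.6471 /hr
ρ = λ/μ = 4.5420/17.6471 = 0.2574
Lq = ρ²/(1−ρ) = 0.06624/0.7426 = 0.08920

Final: 0.08920


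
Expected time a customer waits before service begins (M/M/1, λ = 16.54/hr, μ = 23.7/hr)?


ρ = 16.54/23.7 = 0.6979
Wq = ρ/(μ−λ) = 0.6979/(23.7 − 16.54) = 0.6979/7.16 = 0.09747 hr

Final: 0.09747 hr


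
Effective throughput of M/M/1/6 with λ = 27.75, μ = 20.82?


ρ = 1.3329; P_K = (1−ρ)ρ^6/(1−ρ^7) = 0.288312
λ_eff = λ(1 − P_K) = 27.75·(1 − 0.288312) = 27.75·0.711688 = 19.7493 /hr

Final: 19.7493 /hr


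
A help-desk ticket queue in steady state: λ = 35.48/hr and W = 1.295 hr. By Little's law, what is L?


L = λW = 35.48·1.295 = 45.9466

Final: 45.9466


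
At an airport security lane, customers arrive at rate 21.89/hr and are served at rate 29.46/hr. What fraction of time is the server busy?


ρ = λ/μ = 21.89/29.46 = 0.7430

Final: 0.7430


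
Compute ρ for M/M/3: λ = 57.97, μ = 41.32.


ρ = λ/(cμ) = 57.97/(3·41.32) = 57.97/123.96 = 0.4677

Final: 0.4677


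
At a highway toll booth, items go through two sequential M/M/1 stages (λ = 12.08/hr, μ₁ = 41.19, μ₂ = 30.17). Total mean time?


Each node sees arrival rate λ = 12.08/hr (tandem ⇒ throughput preserved).
W₁ = 1/(μ₁−λ) = 1/(41.19−12.08) = 0.03435 hr
W₂ = 1/(μ₂−λ) = 1/(30.17−12.08) = 0.05528 hr
W_total = W₁ + W₂ = 0.03435 + 0.05528 = 0.08963 hr

Final: 0.08963 hr


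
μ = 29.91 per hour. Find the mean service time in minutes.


Mean service time = 1/μ = 1/29.91 hour = 0.03343 hour
In minutes: 0.03343 × 60 = 2.0060 min

Final: 2.0060 min


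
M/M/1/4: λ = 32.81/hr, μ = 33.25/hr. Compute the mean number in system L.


ρ = 32.81/33.25 = 0.9868
L = ρ[1 − (K+1)ρ^K + Kρ^(K+1)] / [(1−ρ)(1−ρ^(K+1))]
Numerator: 0.9868·(1 − 5·0.948109 + 4·0.935563) = 0.001683
Denominator: (0.01323)·(0.064437) = 0.0008527
L = 0.001683/0.0008527 = 1.9734

Final: 1.9734


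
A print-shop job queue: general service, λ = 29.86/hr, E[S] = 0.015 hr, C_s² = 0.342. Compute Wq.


ρ = λ·E[S] = 29.86·0.015 = 0.4479
E[S²] = E[S]²(1+C_s²) = 0.015²·(1+0.342) = 0.0003019
Wq = λ·E[S²]/(2(1−ρ)) = 29.86·0.0003019/(2·0.5521) = 0.008165 hr

Final: 0.008165 hr


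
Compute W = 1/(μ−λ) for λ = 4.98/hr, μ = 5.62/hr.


W = 1/(μ−λ) = 1/(5.62 − 4.98) = 1/0.6400 = 1.5625 hr

Final: 1.5625 hr


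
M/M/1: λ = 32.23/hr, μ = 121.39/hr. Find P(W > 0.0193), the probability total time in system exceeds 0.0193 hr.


W ~ Exponential(μ−λ) for M/M/1.
μ − λ = 121.39 − 32.23 = 89.1600
P(W > t) = e^{−(μ−λ)t} = e^{−1.7208} = 0.178925

Final: 0.178925


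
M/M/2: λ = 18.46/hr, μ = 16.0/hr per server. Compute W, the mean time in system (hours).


a = 1.1538; ρ = 0.5769; P₀ = 0.268331
Lq = P₀·a^c·ρ/(c!(1−ρ)²) = 0.57545
Wq = Lq/λ = 0.57545/18.46 = 0.03117 hr
W = Wq + 1/μ = 0.03117 + 0.06250 = 0.09367 hr

Final: 0.09367 hr
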